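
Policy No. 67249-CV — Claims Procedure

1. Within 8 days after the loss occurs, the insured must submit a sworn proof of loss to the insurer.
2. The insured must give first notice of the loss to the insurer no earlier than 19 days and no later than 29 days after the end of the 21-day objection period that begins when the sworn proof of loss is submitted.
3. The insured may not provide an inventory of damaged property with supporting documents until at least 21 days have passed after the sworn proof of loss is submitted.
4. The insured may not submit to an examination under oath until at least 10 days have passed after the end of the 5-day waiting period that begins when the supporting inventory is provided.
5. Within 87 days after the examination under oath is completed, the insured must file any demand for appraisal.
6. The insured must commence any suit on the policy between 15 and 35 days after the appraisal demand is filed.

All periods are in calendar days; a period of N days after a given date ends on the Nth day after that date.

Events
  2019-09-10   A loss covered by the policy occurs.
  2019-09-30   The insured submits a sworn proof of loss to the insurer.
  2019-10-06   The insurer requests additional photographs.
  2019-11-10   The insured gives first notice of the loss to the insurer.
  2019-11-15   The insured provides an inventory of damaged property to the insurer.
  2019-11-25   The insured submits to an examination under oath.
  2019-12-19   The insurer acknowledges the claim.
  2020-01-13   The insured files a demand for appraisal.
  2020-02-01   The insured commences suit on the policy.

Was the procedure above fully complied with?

Step 1 — counting 8 days from 2019-09-10 (when the loss occurs) gives a deadline of 2019-09-18; not done until 2019-09-30, 12 days after the deadline.
The analysis stops there.

No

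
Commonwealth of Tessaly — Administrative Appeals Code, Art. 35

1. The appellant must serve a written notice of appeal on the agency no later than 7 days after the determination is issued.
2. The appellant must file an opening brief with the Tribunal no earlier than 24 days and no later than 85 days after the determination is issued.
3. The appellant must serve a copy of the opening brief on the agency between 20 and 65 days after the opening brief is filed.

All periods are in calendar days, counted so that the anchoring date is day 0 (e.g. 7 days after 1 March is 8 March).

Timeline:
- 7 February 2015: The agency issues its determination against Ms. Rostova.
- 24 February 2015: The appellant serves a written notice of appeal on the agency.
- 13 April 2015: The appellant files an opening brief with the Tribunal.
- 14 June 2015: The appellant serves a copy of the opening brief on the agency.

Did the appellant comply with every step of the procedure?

No

(1) due by 7 February 2015 + 7 days = 14 February 2015; not done until 24 February 2015, 10 days after the deadline.
No need to go further; step 1 was not satisfied.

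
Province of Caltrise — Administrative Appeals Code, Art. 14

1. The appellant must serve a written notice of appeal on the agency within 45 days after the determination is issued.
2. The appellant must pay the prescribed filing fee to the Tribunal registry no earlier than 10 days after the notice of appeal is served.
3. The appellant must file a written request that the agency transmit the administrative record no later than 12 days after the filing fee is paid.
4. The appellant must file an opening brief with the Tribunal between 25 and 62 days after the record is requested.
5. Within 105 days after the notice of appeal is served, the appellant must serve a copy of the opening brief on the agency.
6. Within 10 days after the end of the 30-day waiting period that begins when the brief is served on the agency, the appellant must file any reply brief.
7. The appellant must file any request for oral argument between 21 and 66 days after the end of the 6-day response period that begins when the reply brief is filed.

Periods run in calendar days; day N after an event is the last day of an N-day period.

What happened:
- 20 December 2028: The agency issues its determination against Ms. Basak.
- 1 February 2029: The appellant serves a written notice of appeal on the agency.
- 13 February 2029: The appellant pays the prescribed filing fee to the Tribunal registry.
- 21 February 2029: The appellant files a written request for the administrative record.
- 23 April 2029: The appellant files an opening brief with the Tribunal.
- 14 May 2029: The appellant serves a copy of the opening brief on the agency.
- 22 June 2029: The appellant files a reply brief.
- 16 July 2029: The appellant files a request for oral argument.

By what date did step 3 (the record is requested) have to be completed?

Step 3 runs from 13 February 2029, when the filing fee is paid. 12 days after 13 February 2029 is 25 February 2029.

25 February 2029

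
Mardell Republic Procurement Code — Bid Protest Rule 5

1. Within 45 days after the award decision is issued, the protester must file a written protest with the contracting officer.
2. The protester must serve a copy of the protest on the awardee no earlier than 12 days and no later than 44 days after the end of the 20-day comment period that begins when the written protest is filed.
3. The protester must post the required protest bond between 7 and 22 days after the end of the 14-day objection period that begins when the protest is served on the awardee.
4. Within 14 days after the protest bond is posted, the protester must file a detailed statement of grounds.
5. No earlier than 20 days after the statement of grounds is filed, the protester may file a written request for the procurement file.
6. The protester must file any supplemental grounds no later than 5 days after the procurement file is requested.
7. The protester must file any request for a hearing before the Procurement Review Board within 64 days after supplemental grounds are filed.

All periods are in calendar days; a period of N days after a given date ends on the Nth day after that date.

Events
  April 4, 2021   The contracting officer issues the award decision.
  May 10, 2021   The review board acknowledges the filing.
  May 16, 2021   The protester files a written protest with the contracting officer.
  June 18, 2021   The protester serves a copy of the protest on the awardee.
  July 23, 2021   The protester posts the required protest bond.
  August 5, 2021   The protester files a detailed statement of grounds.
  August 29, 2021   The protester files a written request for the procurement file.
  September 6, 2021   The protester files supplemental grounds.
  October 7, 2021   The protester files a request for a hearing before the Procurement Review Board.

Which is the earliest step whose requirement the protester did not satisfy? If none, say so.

Step 1: 45 days after April 4, 2021 (when the award decision is issued) is May 19, 2021; done May 16, 2021 — timely.
Step 2: the window is 12–44 days after June 5, 2021 (end of the 20-day comment period, which began when the written protest is filed on May 16, 2021), so June 17, 2021 through July 19, 2021; June 18, 2021 falls inside that range.
Step 3: the window is 7–22 days after July 2, 2021 (end of the 14-day objection period, which began when the protest is served on the awardee on June 18, 2021), so July 9, 2021 through July 24, 2021; done July 23, 2021 — within the window.
Step 4: 14 days after July 23, 2021 (when the protest bond is posted) is August 6, 2021; August 5, 2021 is within that limit.
Step 5: the earliest permitted date is 20 days after August 5, 2021 (when the statement of grounds is filed), i.e. August 25, 2021; done August 29, 2021, after the minimum wait.
Step 6: 5 days after August 29, 2021 (when the procurement file is requested) is September 3, 2021; September 6, 2021 misses that deadline by 3 days.
Later steps need not be reached.

Step 6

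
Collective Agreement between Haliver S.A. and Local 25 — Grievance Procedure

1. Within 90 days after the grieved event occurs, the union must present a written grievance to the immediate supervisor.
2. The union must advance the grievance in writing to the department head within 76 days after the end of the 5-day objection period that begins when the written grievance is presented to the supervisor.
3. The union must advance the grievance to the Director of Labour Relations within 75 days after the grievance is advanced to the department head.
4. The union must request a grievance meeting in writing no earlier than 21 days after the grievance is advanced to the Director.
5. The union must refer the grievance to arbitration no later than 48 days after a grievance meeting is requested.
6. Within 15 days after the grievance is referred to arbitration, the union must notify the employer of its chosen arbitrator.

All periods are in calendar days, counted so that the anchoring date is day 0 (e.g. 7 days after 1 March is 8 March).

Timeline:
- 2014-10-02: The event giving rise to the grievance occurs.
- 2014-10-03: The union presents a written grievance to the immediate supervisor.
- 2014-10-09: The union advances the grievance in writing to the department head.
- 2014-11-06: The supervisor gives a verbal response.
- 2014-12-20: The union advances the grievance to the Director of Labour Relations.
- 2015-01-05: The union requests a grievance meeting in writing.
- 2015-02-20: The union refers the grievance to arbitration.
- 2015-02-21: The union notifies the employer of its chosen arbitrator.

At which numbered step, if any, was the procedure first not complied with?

Step 4

Step 1: 90 days after 2014-10-02 (when the grieved event occurs) is 2014-12-31; done 2014-10-03 — timely.
Step 2: 76 days after 2014-10-08 (end of the 5-day objection period, which began when the written grievance is presented to the supervisor on 2014-10-03) is 2014-12-23; completed 2014-10-09, before the deadline.
Step 3: 75 days after 2014-10-09 (when the grievance is advanced to the department head) is 2014-12-23; 2014-12-20 is within that limit.
Step 4: the earliest permitted date is 21 days after 2014-12-20 (when the grievance is advanced to the Director), i.e. 2015-01-10; acted on 2015-01-05, 5 days prematurely.
That is the first point of non-compliance.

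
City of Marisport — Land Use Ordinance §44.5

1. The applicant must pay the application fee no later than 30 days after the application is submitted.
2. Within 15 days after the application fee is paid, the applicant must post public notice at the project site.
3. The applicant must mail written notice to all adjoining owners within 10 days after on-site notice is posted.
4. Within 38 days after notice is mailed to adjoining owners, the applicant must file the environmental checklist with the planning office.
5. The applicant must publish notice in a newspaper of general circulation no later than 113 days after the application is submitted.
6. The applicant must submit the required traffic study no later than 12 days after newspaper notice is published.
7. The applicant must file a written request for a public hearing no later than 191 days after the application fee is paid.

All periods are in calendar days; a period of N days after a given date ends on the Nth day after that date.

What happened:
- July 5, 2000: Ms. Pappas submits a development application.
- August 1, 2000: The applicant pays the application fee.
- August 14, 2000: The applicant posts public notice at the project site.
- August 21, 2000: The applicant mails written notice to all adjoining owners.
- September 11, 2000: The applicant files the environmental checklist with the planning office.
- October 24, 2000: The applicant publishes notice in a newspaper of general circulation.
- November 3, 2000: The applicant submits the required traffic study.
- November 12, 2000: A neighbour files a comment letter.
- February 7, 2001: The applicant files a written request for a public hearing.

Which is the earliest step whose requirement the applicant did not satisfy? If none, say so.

(1) due by July 5, 2000 + 30 days = August 4, 2000; done August 1, 2000 — timely.
(2) due by August 1, 2000 + 15 days = August 16, 2000; done August 14, 2000 — timely.
(3) due by August 14, 2000 + 10 days = August 24, 2000; completed August 21, 2000, before the deadline.
(4) due by August 21, 2000 + 38 days = September 28, 2000; done September 11, 2000 — timely.
(5) due by July 5, 2000 + 113 days = October 26, 2000; completed October 24, 2000, before the deadline.
(6) due by October 24, 2000 + 12 days = November 5, 2000; November 3, 2000 is within that limit.
(7) due by August 1, 2000 + 191 days = February 8, 2001; February 7, 2001 is within that limit.

None — every step was satisfied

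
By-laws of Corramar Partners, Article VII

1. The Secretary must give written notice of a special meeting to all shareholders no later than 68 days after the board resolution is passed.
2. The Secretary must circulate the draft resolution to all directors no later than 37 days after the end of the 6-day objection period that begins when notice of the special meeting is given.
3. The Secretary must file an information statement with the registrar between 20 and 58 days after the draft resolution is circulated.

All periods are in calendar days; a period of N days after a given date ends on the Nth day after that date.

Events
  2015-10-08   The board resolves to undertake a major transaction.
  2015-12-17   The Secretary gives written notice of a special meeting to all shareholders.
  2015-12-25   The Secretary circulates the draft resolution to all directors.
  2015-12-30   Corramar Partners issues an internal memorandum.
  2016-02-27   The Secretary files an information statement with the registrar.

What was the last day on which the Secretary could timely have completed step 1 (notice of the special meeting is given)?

2015-12-15

Step 1 runs from 2015-10-08, when the board resolution is passed. 68 days after 2015-10-08 is 2015-12-15.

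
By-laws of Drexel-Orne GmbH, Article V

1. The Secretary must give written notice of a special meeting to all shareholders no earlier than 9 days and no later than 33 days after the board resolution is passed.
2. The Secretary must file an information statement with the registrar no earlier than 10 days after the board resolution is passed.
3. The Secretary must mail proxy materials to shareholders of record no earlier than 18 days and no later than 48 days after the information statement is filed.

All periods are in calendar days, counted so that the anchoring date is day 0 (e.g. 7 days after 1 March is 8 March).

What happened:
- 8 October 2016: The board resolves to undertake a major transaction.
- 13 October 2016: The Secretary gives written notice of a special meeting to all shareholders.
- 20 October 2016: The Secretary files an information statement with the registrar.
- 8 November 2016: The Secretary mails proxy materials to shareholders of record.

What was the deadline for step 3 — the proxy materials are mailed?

Step 3 runs from 20 October 2016, when the information statement is filed. The window is 18–48 days after 20 October 2016; it closes on 7 December 2016.

7 December 2016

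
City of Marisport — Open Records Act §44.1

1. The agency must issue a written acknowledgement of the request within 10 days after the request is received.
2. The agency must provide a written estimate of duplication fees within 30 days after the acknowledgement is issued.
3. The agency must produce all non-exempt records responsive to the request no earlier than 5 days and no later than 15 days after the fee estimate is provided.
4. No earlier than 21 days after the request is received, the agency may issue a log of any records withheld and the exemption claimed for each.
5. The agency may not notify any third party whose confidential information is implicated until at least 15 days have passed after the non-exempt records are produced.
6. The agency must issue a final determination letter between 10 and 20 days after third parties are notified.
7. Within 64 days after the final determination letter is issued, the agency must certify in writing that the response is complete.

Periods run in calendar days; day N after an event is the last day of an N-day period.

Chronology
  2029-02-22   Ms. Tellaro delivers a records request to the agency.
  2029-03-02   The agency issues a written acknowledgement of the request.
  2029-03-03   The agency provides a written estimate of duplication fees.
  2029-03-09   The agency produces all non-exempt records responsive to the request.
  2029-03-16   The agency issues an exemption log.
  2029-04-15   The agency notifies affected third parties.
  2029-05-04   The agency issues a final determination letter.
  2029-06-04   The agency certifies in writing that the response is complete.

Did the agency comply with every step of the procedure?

(1) due by 2029-02-22 + 10 days = 2029-03-04; 2029-03-02 is within that limit.
(2) due by 2029-03-02 + 30 days = 2029-04-01; done 2029-03-03 — timely.
(3) the permitted window runs from 2029-03-03 + 5 = 2029-03-08 to 2029-03-03 + 15 = 2029-03-18; done 2029-03-09 — within the window.
(4) permitted from 2029-02-22 + 21 days = 2029-03-15 onward; done 2029-03-16 — permitted.
(5) permitted from 2029-03-09 + 15 days = 2029-03-24 onward; done 2029-04-15 — permitted.
(6) the permitted window runs from 2029-04-15 + 10 = 2029-04-25 to 2029-04-15 + 20 = 2029-05-05; done 2029-05-04 — within the window.
(7) due by 2029-05-04 + 64 days = 2029-07-07; completed 2029-06-04, before the deadline.

Yes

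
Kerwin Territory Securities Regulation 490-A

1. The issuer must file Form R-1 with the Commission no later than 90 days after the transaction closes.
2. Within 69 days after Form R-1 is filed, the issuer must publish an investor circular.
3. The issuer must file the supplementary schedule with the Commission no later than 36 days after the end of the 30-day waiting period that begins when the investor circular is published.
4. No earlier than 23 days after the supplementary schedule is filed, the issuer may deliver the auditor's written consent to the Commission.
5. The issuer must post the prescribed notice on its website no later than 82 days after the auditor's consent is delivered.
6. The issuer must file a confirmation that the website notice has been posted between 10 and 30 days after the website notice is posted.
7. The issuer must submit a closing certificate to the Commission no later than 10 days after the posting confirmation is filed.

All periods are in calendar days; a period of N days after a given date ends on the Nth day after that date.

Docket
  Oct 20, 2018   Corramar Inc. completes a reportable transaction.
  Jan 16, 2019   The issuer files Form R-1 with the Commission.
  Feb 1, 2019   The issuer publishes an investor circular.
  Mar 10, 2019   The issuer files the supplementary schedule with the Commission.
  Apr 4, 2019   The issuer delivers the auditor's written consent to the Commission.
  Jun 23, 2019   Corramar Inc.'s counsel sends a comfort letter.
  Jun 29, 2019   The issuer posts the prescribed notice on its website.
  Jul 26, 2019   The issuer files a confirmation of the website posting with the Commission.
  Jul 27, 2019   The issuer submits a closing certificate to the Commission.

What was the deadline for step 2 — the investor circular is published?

Mar 26, 2019

Step 2 runs from Jan 16, 2019, when Form R-1 is filed. 69 days after Jan 16, 2019 is Mar 26, 2019.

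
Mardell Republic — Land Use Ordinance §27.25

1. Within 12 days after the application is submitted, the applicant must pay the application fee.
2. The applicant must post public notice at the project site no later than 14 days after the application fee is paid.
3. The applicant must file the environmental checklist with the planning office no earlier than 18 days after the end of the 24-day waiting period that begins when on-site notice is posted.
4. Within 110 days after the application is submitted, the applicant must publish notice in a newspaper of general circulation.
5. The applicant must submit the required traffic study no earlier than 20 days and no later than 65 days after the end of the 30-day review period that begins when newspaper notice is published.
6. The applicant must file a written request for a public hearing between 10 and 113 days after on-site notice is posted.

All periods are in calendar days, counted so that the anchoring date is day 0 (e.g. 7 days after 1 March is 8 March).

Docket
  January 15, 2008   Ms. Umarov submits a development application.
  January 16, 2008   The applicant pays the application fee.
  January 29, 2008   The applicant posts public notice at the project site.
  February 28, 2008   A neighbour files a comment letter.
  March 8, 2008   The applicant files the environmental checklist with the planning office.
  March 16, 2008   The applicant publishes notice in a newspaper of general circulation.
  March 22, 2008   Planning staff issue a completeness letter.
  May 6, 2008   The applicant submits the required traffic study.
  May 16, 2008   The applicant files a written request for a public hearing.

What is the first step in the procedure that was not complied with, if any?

Step 1 — counting 12 days from January 15, 2008 (when the application is submitted) gives a deadline of January 27, 2008; January 16, 2008 is within that limit.
Step 2 — counting 14 days from January 16, 2008 (when the application fee is paid) gives a deadline of January 30, 2008; January 29, 2008 is within that limit.
Step 3 — must wait 18 days from February 22, 2008 (end of the 24-day waiting period, which began when on-site notice is posted on January 29, 2008), so not before March 11, 2008; March 8, 2008 is 3 days before the earliest permitted date.

Step 3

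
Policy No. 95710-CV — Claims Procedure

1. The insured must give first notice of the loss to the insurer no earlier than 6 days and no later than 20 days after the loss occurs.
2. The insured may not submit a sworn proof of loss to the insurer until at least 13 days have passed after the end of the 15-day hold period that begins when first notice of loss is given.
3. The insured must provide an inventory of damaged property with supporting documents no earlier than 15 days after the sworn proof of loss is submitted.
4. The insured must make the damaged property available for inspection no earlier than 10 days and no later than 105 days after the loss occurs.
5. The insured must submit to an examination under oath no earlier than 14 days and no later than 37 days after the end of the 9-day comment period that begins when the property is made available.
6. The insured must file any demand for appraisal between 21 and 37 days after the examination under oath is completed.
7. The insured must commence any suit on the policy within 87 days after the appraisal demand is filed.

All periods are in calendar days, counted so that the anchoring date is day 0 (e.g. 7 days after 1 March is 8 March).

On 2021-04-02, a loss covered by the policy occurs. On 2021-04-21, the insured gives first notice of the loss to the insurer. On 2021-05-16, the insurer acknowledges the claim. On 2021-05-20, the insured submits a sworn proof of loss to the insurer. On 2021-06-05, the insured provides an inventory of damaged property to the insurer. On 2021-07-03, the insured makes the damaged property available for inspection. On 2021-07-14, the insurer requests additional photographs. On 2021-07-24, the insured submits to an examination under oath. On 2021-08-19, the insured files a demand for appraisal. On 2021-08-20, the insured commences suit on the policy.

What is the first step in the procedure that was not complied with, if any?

(1) the permitted window runs from 2021-04-02 + 6 = 2021-04-08 to 2021-04-02 + 20 = 2021-04-22; done 2021-04-21 — within the window.
(2) permitted from 2021-05-06 + 13 days = 2021-05-19 onward; 2021-05-20 is on or after that date.
(3) permitted from 2021-05-20 + 15 days = 2021-06-04 onward; done 2021-06-05, after the minimum wait.
(4) the permitted window runs from 2021-04-02 + 10 = 2021-04-12 to 2021-04-02 + 105 = 2021-07-16; done 2021-07-03, which is between those dates.
(5) the permitted window runs from 2021-07-12 + 14 = 2021-07-26 to 2021-07-12 + 37 = 2021-08-18; done 2021-07-24 — 2 days before the window opened.
No need to go further; step 5 was not satisfied.

Step 5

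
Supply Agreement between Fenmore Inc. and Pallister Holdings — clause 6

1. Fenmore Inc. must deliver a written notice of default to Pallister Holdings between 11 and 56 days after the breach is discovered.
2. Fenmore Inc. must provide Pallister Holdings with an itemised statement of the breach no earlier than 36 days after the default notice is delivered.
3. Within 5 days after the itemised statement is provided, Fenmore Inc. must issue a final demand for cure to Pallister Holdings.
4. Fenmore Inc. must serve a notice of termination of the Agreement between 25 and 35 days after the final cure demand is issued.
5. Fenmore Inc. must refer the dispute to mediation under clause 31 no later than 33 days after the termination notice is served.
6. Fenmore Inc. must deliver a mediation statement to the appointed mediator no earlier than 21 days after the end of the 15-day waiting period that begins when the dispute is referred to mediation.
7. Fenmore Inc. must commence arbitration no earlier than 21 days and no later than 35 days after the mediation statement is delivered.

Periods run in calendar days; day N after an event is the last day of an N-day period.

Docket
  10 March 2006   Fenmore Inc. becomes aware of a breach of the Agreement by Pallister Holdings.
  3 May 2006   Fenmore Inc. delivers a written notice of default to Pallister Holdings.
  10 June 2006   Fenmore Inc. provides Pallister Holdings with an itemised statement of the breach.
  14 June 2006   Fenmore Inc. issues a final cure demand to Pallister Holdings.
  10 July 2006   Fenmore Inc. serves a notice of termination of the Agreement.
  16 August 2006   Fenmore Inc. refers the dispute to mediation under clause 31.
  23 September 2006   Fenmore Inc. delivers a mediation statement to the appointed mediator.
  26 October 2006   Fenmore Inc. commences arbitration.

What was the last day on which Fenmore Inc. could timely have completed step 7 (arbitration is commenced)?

Step 7 runs from 23 September 2006, when the mediation statement is delivered. The window is 21–35 days after 23 September 2006; it closes on 28 October 2006.

28 October 2006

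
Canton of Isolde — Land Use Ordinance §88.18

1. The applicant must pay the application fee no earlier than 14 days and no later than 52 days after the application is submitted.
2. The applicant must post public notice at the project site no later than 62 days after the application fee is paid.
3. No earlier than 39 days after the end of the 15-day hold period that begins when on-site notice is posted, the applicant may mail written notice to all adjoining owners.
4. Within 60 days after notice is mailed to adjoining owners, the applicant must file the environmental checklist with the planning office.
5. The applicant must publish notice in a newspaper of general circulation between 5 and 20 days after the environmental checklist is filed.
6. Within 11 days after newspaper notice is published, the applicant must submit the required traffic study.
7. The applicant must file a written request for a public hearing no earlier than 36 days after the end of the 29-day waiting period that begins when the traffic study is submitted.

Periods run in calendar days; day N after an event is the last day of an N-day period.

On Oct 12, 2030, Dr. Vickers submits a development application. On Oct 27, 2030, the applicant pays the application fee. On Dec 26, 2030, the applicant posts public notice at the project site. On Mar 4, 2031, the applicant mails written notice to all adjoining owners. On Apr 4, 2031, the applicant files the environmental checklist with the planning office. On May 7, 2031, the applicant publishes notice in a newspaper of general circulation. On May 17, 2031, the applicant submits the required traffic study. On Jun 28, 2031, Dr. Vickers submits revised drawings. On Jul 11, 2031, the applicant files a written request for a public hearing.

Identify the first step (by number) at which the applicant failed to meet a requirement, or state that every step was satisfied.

Step 1 — 14 and 52 days from Oct 12, 2030 (when the application is submitted) are Oct 26, 2030 and Dec 3, 2030 respectively; done Oct 27, 2030 — within the window.
Step 2 — counting 62 days from Oct 27, 2030 (when the application fee is paid) gives a deadline of Dec 28, 2030; Dec 26, 2030 is within that limit.
Step 3 — must wait 39 days from Jan 10, 2031 (end of the 15-day hold period, which began when on-site notice is posted on Dec 26, 2030), so not before Feb 18, 2031; done Mar 4, 2031 — permitted.
Step 4 — counting 60 days from Mar 4, 2031 (when notice is mailed to adjoining owners) gives a deadline of May 3, 2031; done Apr 4, 2031 — timely.
Step 5 — 5 and 20 days from Apr 4, 2031 (when the environmental checklist is filed) are Apr 9, 2031 and Apr 24, 2031 respectively; May 7, 2031 is 13 days past the end of the window.
No need to go further; step 5 was not satisfied.

Step 5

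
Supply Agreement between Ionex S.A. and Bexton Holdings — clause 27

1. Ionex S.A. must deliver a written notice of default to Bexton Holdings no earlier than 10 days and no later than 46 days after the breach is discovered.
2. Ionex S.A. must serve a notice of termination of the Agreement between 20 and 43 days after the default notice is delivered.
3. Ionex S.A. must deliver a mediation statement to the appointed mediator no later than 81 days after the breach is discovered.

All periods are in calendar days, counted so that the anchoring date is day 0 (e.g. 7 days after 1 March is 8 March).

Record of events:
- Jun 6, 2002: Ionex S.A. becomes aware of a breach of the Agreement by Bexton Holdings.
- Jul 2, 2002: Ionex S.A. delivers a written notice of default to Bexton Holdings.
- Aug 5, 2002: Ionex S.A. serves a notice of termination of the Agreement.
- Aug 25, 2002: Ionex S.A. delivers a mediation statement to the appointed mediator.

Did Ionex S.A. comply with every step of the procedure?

(1) the permitted window runs from Jun 6, 2002 + 10 = Jun 16, 2002 to Jun 6, 2002 + 46 = Jul 22, 2002; done Jul 2, 2002 — within the window.
(2) the permitted window runs from Jul 2, 2002 + 20 = Jul 22, 2002 to Jul 2, 2002 + 43 = Aug 14, 2002; done Aug 5, 2002 — within the window.
(3) due by Jun 6, 2002 + 81 days = Aug 26, 2002; done Aug 25, 2002 — timely.

Yes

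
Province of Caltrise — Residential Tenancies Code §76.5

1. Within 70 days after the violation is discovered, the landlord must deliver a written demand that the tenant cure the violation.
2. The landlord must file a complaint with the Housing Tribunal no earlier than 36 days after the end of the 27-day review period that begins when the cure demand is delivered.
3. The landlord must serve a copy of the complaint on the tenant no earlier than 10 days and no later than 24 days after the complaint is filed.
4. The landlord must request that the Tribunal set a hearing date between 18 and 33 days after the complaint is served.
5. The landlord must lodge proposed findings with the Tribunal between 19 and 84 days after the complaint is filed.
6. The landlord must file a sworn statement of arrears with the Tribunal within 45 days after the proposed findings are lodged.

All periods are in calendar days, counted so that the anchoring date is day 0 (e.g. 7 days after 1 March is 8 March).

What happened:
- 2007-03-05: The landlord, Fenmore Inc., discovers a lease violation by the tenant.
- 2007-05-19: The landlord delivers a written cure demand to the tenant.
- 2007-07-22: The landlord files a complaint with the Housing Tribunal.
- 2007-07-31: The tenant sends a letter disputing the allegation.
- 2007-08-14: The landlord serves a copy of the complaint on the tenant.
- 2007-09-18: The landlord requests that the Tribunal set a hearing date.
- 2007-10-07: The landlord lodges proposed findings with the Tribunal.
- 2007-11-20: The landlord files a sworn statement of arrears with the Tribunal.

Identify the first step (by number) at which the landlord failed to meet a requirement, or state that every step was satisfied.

Step 1: 70 days after 2007-03-05 (when the violation is discovered) is 2007-05-14; 2007-05-19 misses that deadline by 5 days.

Step 1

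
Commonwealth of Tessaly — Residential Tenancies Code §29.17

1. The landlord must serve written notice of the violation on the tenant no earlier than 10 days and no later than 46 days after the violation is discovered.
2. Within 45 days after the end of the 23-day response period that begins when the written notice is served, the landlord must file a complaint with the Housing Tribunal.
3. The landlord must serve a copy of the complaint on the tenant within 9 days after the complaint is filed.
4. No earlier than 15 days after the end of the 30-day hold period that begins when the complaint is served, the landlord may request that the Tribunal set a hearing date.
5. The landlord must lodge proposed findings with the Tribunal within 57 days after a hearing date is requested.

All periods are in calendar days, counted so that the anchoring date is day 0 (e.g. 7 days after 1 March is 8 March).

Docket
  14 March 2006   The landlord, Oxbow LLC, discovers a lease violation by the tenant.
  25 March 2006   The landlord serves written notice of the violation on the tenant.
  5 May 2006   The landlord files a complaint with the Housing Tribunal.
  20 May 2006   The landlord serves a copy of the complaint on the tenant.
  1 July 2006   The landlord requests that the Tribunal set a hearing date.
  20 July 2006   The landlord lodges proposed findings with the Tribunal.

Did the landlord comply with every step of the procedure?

Step 1: the window is 10–46 days after 14 March 2006 (when the violation is discovered), so 24 March 2006 through 29 April 2006; done 25 March 2006, which is between those dates.
Step 2: 45 days after 17 April 2006 (end of the 23-day response period, which began when the written notice is served on 25 March 2006) is 1 June 2006; done 5 May 2006 — timely.
Step 3: 9 days after 5 May 2006 (when the complaint is filed) is 14 May 2006; 20 May 2006 misses that deadline by 6 days.
That is the first point of non-compliance.

No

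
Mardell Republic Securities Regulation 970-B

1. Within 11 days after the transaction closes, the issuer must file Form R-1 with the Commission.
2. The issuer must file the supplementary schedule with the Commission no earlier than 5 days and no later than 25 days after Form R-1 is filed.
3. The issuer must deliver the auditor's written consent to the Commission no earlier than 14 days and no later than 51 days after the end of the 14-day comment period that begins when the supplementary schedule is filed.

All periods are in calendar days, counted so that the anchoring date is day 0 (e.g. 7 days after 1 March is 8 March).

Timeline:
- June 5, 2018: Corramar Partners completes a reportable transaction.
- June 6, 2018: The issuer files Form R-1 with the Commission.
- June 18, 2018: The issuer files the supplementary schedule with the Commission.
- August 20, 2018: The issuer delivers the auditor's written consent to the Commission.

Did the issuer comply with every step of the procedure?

(1) due by June 5, 2018 + 11 days = June 16, 2018; June 6, 2018 is within that limit.
(2) the permitted window runs from June 6, 2018 + 5 = June 11, 2018 to June 6, 2018 + 25 = July 1, 2018; done June 18, 2018, which is between those dates.
(3) the permitted window runs from July 2, 2018 + 14 = July 16, 2018 to July 2, 2018 + 51 = August 22, 2018; done August 20, 2018, which is between those dates.

Yes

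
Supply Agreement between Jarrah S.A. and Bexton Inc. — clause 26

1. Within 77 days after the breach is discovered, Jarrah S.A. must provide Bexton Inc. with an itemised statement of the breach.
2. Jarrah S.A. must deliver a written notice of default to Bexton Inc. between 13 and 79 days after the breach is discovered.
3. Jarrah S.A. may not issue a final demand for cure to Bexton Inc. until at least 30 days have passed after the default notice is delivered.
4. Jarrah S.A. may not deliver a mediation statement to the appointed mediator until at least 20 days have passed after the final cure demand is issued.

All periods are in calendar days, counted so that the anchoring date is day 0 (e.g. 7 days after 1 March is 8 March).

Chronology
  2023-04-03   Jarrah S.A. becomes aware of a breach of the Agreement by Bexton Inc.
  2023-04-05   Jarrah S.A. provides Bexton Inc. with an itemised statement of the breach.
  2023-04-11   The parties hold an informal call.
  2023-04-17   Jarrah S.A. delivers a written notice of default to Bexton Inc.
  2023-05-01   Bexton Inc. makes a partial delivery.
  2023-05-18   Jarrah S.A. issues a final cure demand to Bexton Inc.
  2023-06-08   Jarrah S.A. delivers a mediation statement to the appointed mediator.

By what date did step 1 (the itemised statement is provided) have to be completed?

Step 1 runs from 2023-04-03, when the breach is discovered. 77 days after 2023-04-03 is 2023-06-19.

2023-06-19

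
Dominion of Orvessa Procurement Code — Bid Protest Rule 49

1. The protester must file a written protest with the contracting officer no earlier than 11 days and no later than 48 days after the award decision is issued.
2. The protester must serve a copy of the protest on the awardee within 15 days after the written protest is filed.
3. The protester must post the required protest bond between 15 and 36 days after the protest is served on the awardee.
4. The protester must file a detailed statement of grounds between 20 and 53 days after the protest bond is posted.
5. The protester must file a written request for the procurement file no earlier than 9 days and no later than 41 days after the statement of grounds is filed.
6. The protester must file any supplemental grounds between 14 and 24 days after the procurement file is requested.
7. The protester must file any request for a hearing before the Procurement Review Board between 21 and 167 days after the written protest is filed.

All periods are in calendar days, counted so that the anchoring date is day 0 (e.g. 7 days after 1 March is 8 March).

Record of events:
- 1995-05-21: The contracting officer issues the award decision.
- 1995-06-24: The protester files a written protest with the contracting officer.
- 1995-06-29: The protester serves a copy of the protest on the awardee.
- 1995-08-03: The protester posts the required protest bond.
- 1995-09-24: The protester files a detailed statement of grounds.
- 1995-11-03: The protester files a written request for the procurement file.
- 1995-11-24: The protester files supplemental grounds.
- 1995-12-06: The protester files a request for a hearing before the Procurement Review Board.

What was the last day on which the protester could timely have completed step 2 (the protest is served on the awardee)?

1995-07-09

Step 2 runs from 1995-06-24, when the written protest is filed. 15 days after 1995-06-24 is 1995-07-09.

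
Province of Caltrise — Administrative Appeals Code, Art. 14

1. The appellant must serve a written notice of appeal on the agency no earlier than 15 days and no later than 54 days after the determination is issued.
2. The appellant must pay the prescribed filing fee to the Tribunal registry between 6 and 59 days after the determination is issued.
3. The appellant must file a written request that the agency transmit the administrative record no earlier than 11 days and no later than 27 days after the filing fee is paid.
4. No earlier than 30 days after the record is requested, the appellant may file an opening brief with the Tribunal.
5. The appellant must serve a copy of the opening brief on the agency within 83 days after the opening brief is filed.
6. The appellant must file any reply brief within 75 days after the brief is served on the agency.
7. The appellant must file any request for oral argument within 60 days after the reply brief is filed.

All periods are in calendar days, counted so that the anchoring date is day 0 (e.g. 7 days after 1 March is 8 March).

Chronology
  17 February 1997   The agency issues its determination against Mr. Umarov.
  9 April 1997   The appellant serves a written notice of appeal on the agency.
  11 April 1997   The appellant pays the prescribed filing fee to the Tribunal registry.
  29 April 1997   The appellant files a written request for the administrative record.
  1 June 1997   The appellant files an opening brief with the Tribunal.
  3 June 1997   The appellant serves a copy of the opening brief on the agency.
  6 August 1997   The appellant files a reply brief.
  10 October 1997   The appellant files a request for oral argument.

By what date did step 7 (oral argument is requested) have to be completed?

Step 7 runs from 6 August 1997, when the reply brief is filed. 60 days after 6 August 1997 is 5 October 1997.

5 October 1997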